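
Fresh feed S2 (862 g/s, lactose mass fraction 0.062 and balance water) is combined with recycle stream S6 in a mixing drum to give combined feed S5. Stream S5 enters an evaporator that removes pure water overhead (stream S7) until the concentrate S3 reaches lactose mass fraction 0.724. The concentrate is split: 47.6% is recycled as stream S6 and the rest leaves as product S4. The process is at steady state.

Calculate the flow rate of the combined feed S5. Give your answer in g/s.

Overall lactose balance (none leaves overhead): lactose in fresh feed = lactose in product, i.e. 862×0.062 = (1−0.476)·S3·0.724.
S3 = 53.444/(0.724×0.524) = 140.87 g/s.
Recycle S6 = 0.476×140.87 = 67.056 g/s.
Combined feed S5 = 862 + 67.056 = 929.06 g/s.

929.1 g/s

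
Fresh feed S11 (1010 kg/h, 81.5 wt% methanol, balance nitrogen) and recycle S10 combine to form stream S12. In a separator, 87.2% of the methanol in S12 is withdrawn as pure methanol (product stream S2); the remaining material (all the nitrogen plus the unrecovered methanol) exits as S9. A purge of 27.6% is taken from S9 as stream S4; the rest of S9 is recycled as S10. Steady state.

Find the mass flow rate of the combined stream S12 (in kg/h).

nitrogen enters only via S11 and leaves only via the purge: 1010×0.185 = 0.276×(nitrogen in S9), and the separator passes all nitrogen, so nitrogen in S12 = nitrogen in S9 = 676.99 kg/h.
methanol in S12: m_A = 1010×0.815 + (1−0.276)·(1−0.872)·m_A, so m_A = 823.15/0.9073 = 907.22 kg/h.
S12 = 907.22 + 676.99 = 1584.2 kg/h.

1584 kg/h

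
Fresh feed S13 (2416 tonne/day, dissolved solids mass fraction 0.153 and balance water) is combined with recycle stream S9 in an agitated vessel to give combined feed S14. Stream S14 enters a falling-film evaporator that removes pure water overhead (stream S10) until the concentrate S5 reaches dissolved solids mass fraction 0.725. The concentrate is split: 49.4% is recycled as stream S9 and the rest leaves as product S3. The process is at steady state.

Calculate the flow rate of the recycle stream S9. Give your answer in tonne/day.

497.8 tonne/day

Overall dissolved solids balance (none leaves overhead): dissolved solids in fresh feed = dissolved solids in product, i.e. 2416×0.153 = (1−0.494)·S5·0.725.
S5 = 369.65/(0.725×0.506) = 1007.6 tonne/day.
Recycle S9 = 0.494×1007.6 = 497.77 tonne/day.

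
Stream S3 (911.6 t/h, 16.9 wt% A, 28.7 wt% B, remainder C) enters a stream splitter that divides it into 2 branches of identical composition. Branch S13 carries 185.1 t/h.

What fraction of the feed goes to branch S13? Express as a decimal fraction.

0.203

Fraction to S13 = 185.1/911.6 = 0.2030.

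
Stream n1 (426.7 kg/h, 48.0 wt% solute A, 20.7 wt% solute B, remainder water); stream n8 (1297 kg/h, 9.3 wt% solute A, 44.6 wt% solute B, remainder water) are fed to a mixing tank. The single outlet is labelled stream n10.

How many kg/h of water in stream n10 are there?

731.5 kg/h

water out = water in = 426.7×0.313 + 1297×0.461 = 731.47 kg/h.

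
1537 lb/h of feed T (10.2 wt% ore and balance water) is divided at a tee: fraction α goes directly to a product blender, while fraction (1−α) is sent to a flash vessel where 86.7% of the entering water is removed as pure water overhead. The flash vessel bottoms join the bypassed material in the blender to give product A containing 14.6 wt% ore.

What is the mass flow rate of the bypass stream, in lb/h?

942.1 lb/h

All 1537×0.102 = 156.77 lb/h of ore reaches A, so A = 156.77/0.146 = 1073.8 lb/h and vapour = 463.21 lb/h.
The evaporator receives (1−α)·1537 of feed at 0.898 water and removes 0.867 of that water:
0.867×0.898×(1−α)×1537 = 463.21
(1−α) = 463.21/1196.7 = 0.3871;  α = 0.6129.
Bypass flow = 0.6129×1537 = 942.05 lb/h.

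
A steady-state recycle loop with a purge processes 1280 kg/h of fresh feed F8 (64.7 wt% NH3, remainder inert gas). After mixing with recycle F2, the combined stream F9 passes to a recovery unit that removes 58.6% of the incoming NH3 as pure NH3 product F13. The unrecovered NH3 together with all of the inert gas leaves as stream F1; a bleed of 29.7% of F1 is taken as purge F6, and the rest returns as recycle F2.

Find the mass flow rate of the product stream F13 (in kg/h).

NH3 in F9: m_A = 1280×0.647 + (1−0.297)·(1−0.586)·m_A, so m_A = 828.16/0.7090 = 1168.1 kg/h.
Product F13 = 0.586×1168.1 = 684.53 kg/h.

684.5 kg/h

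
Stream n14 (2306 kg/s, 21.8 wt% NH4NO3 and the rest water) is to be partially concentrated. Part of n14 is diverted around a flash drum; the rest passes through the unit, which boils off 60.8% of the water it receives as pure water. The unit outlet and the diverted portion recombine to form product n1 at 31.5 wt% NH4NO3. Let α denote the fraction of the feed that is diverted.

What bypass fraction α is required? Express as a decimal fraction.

All 2306×0.218 = 502.71 kg/s of NH4NO3 reaches n1, so n1 = 502.71/0.315 = 1595.9 kg/s and vapour = 710.1 kg/s.
The evaporator receives (1−α)·2306 of feed at 0.782 water and removes 0.608 of that water:
0.608×0.782×(1−α)×2306 = 710.1
(1−α) = 710.1/1096.4 = 0.6477;  α = 0.3523.

0.352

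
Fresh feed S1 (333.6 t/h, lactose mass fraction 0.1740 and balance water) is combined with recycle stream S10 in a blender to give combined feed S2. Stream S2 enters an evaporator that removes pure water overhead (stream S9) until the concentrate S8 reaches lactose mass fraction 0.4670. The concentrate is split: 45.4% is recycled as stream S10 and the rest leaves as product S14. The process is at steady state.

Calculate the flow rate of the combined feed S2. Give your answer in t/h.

437 t/h

Overall lactose balance (none leaves overhead): lactose in fresh feed = lactose in product, i.e. 333.6×0.174 = (1−0.454)·S8·0.467.
S8 = 58.046/(0.467×0.546) = 227.65 t/h.
Recycle S10 = 0.454×227.65 = 103.35 t/h.
Combined feed S2 = 333.6 + 103.35 = 436.95 t/h.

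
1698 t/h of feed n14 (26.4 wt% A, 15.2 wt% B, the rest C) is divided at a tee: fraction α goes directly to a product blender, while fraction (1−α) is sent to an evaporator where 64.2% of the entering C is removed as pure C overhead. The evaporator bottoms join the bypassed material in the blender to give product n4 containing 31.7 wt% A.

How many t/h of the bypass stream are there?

940.8 t/h

All 1698×0.264 = 448.27 t/h of A reaches n4, so n4 = 448.27/0.317 = 1414.1 t/h and vapour = 283.89 t/h.
The evaporator receives (1−α)·1698 of feed at 0.584 C and removes 0.642 of that C:
0.642×0.584×(1−α)×1698 = 283.89
(1−α) = 283.89/636.63 = 0.4459;  α = 0.5541.
Bypass flow = 0.5541×1698 = 940.81 t/h.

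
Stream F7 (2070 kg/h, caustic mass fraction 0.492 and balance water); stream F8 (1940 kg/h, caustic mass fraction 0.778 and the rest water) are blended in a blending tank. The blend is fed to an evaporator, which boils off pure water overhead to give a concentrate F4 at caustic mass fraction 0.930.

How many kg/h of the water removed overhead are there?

1292 kg/h

caustic entering = 2070×0.492 + 1940×0.778 = 2527.8 kg/h.
All caustic reports to F4, so F4 = 2527.8/0.930 = 2718 kg/h.
Total feed = 4010 kg/h; overhead = 4010 − 2718 = 1292 kg/h.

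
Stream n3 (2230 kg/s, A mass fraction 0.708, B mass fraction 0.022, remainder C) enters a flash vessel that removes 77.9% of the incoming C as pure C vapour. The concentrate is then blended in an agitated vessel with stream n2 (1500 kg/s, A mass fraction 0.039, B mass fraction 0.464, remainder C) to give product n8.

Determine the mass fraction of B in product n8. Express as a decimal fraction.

0.228

Vapour removed = 0.779×0.270×2230 = 469.04 kg/s; concentrate = 1761 kg/s.
B reaching the mixer = 49.06 (from concentrate) + 1500×0.464 = 745.06 kg/s.
Product flow = 1761 + 1500 = 3261 kg/s; B fraction = 0.228.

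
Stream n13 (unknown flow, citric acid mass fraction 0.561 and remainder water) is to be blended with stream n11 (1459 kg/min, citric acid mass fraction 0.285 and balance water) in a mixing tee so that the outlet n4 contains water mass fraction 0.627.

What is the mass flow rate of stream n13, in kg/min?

Let n13 be the unknown flow. Total out = 1459 + n13.
water balance: 1043.2 + 0.439·n13 = 0.627·(1459 + n13)
(0.439 − 0.627)·n13 = 0.627×1459 − 1043.2 = -128.39
n13 = -128.39 / -0.188 = 682.94 kg/min

682.9 kg/min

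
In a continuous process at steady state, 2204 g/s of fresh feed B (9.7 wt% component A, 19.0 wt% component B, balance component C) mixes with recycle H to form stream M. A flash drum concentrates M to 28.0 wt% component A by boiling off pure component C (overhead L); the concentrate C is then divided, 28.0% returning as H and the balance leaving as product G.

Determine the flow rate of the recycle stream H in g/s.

Overall component A balance (none leaves overhead): component A in fresh feed = component A in product, i.e. 2204×0.097 = (1−0.280)·C·0.280.
C = 213.79/(0.280×0.720) = 1060.5 g/s.
Recycle H = 0.280×1060.5 = 296.93 g/s.

296.9 g/s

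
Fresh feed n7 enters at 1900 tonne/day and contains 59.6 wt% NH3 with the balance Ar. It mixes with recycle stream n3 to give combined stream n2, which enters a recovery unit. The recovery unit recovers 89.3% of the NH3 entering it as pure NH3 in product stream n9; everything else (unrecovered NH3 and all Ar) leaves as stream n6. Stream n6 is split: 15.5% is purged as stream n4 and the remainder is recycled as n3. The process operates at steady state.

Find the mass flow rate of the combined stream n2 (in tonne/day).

Ar enters only via n7 and leaves only via the purge: 1900×0.404 = 0.155×(Ar in n6), and the recovery unit passes all Ar, so Ar in n2 = Ar in n6 = 4952.3 tonne/day.
NH3 in n2: m_A = 1900×0.596 + (1−0.155)·(1−0.893)·m_A, so m_A = 1132.4/0.9096 = 1245 tonne/day.
n2 = 1245 + 4952.3 = 6197.2 tonne/day.

6197 tonne/day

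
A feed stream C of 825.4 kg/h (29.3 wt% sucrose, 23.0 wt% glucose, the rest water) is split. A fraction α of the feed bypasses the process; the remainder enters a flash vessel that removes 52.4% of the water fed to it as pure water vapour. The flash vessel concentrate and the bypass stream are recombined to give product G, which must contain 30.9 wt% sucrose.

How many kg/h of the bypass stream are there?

All 825.4×0.293 = 241.84 kg/h of sucrose reaches G, so G = 241.84/0.309 = 782.66 kg/h and vapour = 42.739 kg/h.
The evaporator receives (1−α)·825.4 of feed at 0.477 water and removes 0.524 of that water:
0.524×0.477×(1−α)×825.4 = 42.739
(1−α) = 42.739/206.31 = 0.2072;  α = 0.7928.
Bypass flow = 0.7928×825.4 = 654.41 kg/h.

654.4 kg/h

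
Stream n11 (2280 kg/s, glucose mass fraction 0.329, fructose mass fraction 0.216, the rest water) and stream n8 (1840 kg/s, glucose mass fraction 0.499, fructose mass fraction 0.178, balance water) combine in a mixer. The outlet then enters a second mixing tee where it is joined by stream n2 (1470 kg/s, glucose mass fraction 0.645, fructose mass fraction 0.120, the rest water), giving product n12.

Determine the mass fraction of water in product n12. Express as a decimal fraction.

Overall, product flow = 5590 kg/s.
water in = 2280×0.455 + 1840×0.323 + 1470×0.235 = 1977.2 kg/s.
water fraction in n12 = 0.354.

0.354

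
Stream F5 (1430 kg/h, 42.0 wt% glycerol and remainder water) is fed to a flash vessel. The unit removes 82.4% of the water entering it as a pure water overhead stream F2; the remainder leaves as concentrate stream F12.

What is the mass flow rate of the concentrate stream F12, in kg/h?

water entering = 1430×0.580 = 829.4 kg/h; overhead removed = 0.824×829.4 = 683.43 kg/h.
Concentrate = 1430 − 683.43 = 746.57 kg/h.

746.6 kg/h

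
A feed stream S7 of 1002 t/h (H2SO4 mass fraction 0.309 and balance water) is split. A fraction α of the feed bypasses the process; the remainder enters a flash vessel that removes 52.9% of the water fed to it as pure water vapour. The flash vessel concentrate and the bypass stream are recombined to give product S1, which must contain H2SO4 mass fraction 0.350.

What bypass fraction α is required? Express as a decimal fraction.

0.680

All 1002×0.309 = 309.62 t/h of H2SO4 reaches S1, so S1 = 309.62/0.350 = 884.62 t/h and vapour = 117.38 t/h.
The evaporator receives (1−α)·1002 of feed at 0.691 water and removes 0.529 of that water:
0.529×0.691×(1−α)×1002 = 117.38
(1−α) = 117.38/366.27 = 0.3205;  α = 0.6795.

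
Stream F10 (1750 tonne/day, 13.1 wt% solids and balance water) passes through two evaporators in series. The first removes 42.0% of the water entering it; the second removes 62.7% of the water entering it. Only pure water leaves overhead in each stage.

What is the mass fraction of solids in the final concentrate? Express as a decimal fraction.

0.4107

water in feed = 1750×0.869 = 1520.8 tonne/day.
After stage 1: water left = (1−0.420)×1520.8 = 882.03; stream total = 1111.3 tonne/day.
After stage 2: water left = (1−0.627)×882.03 = 329; final concentrate = 558.25 tonne/day.
solids fraction = 229.25/558.25 = 0.4107.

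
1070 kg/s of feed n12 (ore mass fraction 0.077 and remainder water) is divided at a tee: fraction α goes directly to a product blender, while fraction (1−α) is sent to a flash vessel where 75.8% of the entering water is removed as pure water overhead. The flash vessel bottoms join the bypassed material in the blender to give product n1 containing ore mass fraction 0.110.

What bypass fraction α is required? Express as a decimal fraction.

0.571

All 1070×0.077 = 82.39 kg/s of ore reaches n1, so n1 = 82.39/0.110 = 749 kg/s and vapour = 321 kg/s.
The evaporator receives (1−α)·1070 of feed at 0.923 water and removes 0.758 of that water:
0.758×0.923×(1−α)×1070 = 321
(1−α) = 321/748.61 = 0.4288;  α = 0.5712.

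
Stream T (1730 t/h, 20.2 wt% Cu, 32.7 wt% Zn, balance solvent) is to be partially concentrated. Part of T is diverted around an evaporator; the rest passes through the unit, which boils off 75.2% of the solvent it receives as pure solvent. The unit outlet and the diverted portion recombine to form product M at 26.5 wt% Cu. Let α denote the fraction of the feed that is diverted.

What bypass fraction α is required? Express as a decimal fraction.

0.329

All 1730×0.202 = 349.46 t/h of Cu reaches M, so M = 349.46/0.265 = 1318.7 t/h and vapour = 411.28 t/h.
The evaporator receives (1−α)·1730 of feed at 0.471 solvent and removes 0.752 of that solvent:
0.752×0.471×(1−α)×1730 = 411.28
(1−α) = 411.28/612.75 = 0.6712;  α = 0.3288.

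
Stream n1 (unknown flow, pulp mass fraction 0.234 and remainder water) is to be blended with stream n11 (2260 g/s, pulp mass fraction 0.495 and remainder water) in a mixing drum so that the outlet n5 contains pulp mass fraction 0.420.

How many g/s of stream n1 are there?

Let n1 be the unknown flow. Total out = 2260 + n1.
pulp balance: 1118.7 + 0.234·n1 = 0.420·(2260 + n1)
(0.234 − 0.420)·n1 = 0.420×2260 − 1118.7 = -169.5
n1 = -169.5 / -0.186 = 911.29 g/s

911.3 g/s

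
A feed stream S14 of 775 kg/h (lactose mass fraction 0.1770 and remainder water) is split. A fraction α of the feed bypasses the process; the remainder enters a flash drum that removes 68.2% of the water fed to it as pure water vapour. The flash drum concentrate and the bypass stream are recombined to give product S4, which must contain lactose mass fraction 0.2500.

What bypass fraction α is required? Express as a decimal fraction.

0.480

All 775×0.177 = 137.17 kg/h of lactose reaches S4, so S4 = 137.17/0.250 = 548.7 kg/h and vapour = 226.3 kg/h.
The evaporator receives (1−α)·775 of feed at 0.823 water and removes 0.682 of that water:
0.682×0.823×(1−α)×775 = 226.3
(1−α) = 226.3/435 = 0.5202;  α = 0.4798.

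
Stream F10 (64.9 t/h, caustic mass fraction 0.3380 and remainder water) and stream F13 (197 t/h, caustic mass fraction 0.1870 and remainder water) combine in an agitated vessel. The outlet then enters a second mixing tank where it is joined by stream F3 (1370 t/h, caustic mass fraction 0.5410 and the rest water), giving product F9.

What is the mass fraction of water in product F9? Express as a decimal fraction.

0.5098

Overall, product flow = 1631.9 t/h.
water in = 64.9×0.662 + 197×0.813 + 1370×0.459 = 831.95 t/h.
water fraction in F9 = 0.5098.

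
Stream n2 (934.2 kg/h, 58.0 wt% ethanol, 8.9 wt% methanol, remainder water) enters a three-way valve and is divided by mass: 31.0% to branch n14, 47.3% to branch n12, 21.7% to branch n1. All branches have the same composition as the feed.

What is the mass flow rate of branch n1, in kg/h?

202.7 kg/h

Branch n1 flow = 0.217×934.2 = 202.72 kg/h.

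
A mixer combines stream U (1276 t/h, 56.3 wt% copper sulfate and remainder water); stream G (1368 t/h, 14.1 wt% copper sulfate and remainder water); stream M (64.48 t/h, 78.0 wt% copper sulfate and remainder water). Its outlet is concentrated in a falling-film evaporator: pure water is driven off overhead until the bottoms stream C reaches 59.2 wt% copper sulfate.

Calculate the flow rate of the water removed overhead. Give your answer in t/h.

copper sulfate entering = 1276×0.563 + 1368×0.141 + 64.48×0.780 = 961.57 t/h.
All copper sulfate reports to C, so C = 961.57/0.592 = 1624.3 t/h.
Total feed = 2708.5 t/h; overhead = 2708.5 − 1624.3 = 1084.2 t/h.

1084 t/h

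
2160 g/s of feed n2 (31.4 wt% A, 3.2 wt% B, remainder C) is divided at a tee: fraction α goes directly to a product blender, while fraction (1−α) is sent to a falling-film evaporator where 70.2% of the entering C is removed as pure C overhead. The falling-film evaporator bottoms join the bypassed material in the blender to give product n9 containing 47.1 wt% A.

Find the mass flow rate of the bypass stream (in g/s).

All 2160×0.314 = 678.24 g/s of A reaches n9, so n9 = 678.24/0.471 = 1440 g/s and vapour = 720 g/s.
The evaporator receives (1−α)·2160 of feed at 0.654 C and removes 0.702 of that C:
0.702×0.654×(1−α)×2160 = 720
(1−α) = 720/991.67 = 0.7260;  α = 0.2740.
Bypass flow = 0.2740×2160 = 591.74 g/s.

591.7 g/s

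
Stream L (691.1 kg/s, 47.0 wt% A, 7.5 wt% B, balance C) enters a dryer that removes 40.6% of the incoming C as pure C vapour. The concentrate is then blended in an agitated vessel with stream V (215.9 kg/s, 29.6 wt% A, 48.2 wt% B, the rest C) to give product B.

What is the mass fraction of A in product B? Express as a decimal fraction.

Vapour removed = 0.406×0.455×691.1 = 127.67 kg/s; concentrate = 563.43 kg/s.
A reaching the mixer = 324.82 (from concentrate) + 215.9×0.296 = 388.72 kg/s.
Product flow = 563.43 + 215.9 = 779.33 kg/s; A fraction = 0.499.

0.499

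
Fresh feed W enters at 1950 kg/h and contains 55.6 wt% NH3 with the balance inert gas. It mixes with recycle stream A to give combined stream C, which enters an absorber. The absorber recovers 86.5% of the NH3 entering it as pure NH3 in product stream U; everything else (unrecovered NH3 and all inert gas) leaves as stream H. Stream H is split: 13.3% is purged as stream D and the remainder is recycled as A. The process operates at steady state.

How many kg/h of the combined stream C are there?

7738 kg/h

inert gas enters only via W and leaves only via the purge: 1950×0.444 = 0.133×(inert gas in H), and the absorber passes all inert gas, so inert gas in C = inert gas in H = 6509.8 kg/h.
NH3 in C: m_A = 1950×0.556 + (1−0.133)·(1−0.865)·m_A, so m_A = 1084.2/0.8830 = 1227.9 kg/h.
C = 1227.9 + 6509.8 = 7737.7 kg/h.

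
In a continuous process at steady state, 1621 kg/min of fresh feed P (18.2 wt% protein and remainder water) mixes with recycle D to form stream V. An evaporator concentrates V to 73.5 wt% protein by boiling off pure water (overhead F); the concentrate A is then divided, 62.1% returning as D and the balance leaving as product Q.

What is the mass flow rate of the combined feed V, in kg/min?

Overall protein balance (none leaves overhead): protein in fresh feed = protein in product, i.e. 1621×0.182 = (1−0.621)·A·0.735.
A = 295.02/(0.735×0.379) = 1059.1 kg/min.
Recycle D = 0.621×1059.1 = 657.69 kg/min.
Combined feed V = 1621 + 657.69 = 2278.7 kg/min.

2279 kg/min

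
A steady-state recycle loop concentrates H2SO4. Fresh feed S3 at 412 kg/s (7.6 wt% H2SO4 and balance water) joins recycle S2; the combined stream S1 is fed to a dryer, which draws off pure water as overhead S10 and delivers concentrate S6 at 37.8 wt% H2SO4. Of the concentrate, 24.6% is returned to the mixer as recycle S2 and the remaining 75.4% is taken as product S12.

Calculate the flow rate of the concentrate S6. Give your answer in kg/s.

Overall H2SO4 balance (none leaves overhead): H2SO4 in fresh feed = H2SO4 in product, i.e. 412×0.076 = (1−0.246)·S6·0.378.
S6 = 31.312/(0.378×0.754) = 109.86 kg/s.

109.9 kg/s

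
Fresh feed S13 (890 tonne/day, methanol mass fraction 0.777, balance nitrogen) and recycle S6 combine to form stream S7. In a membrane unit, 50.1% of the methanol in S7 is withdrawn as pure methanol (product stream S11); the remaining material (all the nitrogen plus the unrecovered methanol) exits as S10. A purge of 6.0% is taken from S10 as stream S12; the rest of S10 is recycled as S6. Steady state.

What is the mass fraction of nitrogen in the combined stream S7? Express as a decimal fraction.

nitrogen enters only via S13 and leaves only via the purge: 890×0.223 = 0.060×(nitrogen in S10), and the membrane unit passes all nitrogen, so nitrogen in S7 = nitrogen in S10 = 3307.8 tonne/day.
methanol in S7: m_A = 890×0.777 + (1−0.060)·(1−0.501)·m_A, so m_A = 691.53/0.5309 = 1302.5 tonne/day.
S7 = 1302.5 + 3307.8 = 4610.3 tonne/day.
nitrogen fraction in S7 = 3307.8/4610.3 = 0.717.

0.717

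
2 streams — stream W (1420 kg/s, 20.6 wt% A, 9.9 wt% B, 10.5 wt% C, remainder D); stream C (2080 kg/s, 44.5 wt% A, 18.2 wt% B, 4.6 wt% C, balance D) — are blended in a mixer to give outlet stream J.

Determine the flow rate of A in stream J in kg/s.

1218 kg/s

A out = A in = 1420×0.206 + 2080×0.445 = 1218.1 kg/s.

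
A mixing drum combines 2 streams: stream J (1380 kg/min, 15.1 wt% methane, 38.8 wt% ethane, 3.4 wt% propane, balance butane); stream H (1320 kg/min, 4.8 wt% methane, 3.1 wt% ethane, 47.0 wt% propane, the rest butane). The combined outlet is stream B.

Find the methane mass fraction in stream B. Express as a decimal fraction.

Total flow out = 1380 + 1320 = 2700 kg/min.
methane in = 1380×0.151 + 1320×0.048 = 271.74 kg/min.
methane mass fraction in B = 271.74/2700 = 0.101.

0.101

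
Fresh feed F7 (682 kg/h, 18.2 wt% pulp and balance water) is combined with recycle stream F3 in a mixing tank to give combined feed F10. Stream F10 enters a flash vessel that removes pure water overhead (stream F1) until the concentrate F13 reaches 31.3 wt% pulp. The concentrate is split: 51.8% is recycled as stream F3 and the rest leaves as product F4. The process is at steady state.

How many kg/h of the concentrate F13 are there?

Overall pulp balance (none leaves overhead): pulp in fresh feed = pulp in product, i.e. 682×0.182 = (1−0.518)·F13·0.313.
F13 = 124.12/(0.313×0.482) = 822.74 kg/h.

822.7 kg/h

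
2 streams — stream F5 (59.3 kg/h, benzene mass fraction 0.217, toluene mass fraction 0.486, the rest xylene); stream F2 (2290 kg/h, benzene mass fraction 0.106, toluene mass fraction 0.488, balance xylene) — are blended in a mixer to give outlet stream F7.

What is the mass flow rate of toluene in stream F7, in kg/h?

toluene out = toluene in = 59.3×0.486 + 2290×0.488 = 1146.3 kg/h.

1146 kg/h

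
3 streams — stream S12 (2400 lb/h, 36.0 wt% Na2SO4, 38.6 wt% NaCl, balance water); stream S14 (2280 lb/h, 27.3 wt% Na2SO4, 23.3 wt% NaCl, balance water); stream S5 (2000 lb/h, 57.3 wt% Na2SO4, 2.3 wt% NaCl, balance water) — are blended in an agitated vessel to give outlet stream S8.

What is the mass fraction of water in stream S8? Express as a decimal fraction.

Total flow out = 2400 + 2280 + 2000 = 6680 lb/h.
water in = 2400×0.254 + 2280×0.494 + 2000×0.404 = 2543.9 lb/h.
water mass fraction in S8 = 2543.9/6680 = 0.381.

0.381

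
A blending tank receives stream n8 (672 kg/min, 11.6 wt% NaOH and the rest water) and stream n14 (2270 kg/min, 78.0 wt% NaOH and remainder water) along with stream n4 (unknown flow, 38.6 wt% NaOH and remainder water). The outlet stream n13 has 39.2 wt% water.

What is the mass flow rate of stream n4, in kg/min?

Let n4 be the unknown flow. Total out = 2942 + n4.
water balance: 1093.4 + 0.614·n4 = 0.392·(2942 + n4)
(0.614 − 0.392)·n4 = 0.392×2942 − 1093.4 = 59.816
n4 = 59.816 / 0.222 = 269.44 kg/min

269.4 kg/min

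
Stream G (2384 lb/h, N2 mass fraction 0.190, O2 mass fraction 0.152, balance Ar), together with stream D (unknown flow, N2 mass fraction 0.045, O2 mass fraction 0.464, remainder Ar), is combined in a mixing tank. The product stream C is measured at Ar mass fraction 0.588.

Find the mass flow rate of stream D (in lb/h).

Let D be the unknown flow. Total out = 2384 + D.
Ar balance: 1568.7 + 0.491·D = 0.588·(2384 + D)
(0.491 − 0.588)·D = 0.588×2384 − 1568.7 = -166.88
D = -166.88 / -0.097 = 1720.4 lb/h

1720 lb/h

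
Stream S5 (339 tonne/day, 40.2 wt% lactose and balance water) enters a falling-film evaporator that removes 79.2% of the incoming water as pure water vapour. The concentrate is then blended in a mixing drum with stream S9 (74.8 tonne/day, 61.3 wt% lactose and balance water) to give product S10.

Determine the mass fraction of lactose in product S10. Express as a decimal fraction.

Vapour removed = 0.792×0.598×339 = 160.56 tonne/day; concentrate = 178.44 tonne/day.
lactose reaching the mixer = 136.28 (from concentrate) + 74.8×0.613 = 182.13 tonne/day.
Product flow = 178.44 + 74.8 = 253.24 tonne/day; lactose fraction = 0.719.

0.719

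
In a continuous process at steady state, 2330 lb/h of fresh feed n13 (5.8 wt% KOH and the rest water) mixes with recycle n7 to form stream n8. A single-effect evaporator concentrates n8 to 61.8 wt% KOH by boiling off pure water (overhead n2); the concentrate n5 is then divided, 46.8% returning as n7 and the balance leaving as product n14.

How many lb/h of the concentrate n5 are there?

Overall KOH balance (none leaves overhead): KOH in fresh feed = KOH in product, i.e. 2330×0.058 = (1−0.468)·n5·0.618.
n5 = 135.14/(0.618×0.532) = 411.04 lb/h.

411 lb/h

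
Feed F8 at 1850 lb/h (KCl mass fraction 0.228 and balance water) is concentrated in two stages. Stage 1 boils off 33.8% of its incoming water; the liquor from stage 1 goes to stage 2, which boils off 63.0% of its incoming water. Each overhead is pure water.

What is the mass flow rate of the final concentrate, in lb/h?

771.6 lb/h

water in feed = 1850×0.772 = 1428.2 lb/h.
After stage 1: water left = (1−0.338)×1428.2 = 945.47; stream total = 1367.3 lb/h.
After stage 2: water left = (1−0.630)×945.47 = 349.82; final concentrate = 771.62 lb/h.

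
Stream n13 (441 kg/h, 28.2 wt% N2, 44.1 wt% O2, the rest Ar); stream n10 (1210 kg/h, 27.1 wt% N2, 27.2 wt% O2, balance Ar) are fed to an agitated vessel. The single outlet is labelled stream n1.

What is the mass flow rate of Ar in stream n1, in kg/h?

675.1 kg/h

Ar out = Ar in = 441×0.277 + 1210×0.457 = 675.13 kg/h.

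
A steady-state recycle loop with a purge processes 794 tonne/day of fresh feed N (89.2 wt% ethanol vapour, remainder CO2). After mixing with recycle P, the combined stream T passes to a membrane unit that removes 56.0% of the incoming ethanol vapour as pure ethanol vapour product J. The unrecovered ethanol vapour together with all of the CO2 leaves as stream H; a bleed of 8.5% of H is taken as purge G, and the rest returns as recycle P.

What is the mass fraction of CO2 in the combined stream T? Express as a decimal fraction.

CO2 enters only via N and leaves only via the purge: 794×0.108 = 0.085×(CO2 in H), and the membrane unit passes all CO2, so CO2 in T = CO2 in H = 1008.8 tonne/day.
ethanol vapour in T: m_A = 794×0.892 + (1−0.085)·(1−0.560)·m_A, so m_A = 708.25/0.5974 = 1185.6 tonne/day.
T = 1185.6 + 1008.8 = 2194.4 tonne/day.
CO2 fraction in T = 1008.8/2194.4 = 0.4597.

0.4597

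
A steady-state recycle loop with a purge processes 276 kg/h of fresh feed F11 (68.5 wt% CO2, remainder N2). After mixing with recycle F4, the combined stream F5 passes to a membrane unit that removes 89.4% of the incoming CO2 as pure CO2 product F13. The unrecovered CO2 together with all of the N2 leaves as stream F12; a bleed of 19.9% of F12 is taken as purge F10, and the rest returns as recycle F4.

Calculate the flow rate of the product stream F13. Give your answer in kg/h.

184.7 kg/h

CO2 in F5: m_A = 276×0.685 + (1−0.199)·(1−0.894)·m_A, so m_A = 189.06/0.9151 = 206.6 kg/h.
Product F13 = 0.894×206.6 = 184.7 kg/h.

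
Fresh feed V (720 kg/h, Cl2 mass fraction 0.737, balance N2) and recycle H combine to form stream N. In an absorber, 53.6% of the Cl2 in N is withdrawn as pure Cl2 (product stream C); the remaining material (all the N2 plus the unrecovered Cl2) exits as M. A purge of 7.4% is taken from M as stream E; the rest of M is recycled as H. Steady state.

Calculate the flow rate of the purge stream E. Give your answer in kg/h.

221.3 kg/h

N2 enters only via V and leaves only via the purge: 720×0.263 = 0.074×(N2 in M), and the absorber passes all N2, so N2 in N = N2 in M = 2558.9 kg/h.
Cl2 in N: m_A = 720×0.737 + (1−0.074)·(1−0.536)·m_A, so m_A = 530.64/0.5703 = 930.4 kg/h.
M = (1−0.536)×930.4 + 2558.9 = 2990.6 kg/h.
Purge E = 0.074×2990.6 = 221.31 kg/h.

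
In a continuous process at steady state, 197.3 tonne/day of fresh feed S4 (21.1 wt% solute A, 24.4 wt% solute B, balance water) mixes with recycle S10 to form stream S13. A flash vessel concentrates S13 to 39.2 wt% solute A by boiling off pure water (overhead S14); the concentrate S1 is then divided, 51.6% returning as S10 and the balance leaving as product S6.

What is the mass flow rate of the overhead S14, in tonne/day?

Overall solute A balance (none leaves overhead): solute A in fresh feed = solute A in product, i.e. 197.3×0.211 = (1−0.516)·S1·0.392.
S1 = 41.63/(0.392×0.484) = 219.42 tonne/day.
Recycle S10 = 0.516×219.42 = 113.22 tonne/day.
Combined feed S13 = 197.3 + 113.22 = 310.52 tonne/day.
Overhead S14 = S13 − S1 = 310.52 − 219.42 = 91.1 tonne/day.

91.1 tonne/day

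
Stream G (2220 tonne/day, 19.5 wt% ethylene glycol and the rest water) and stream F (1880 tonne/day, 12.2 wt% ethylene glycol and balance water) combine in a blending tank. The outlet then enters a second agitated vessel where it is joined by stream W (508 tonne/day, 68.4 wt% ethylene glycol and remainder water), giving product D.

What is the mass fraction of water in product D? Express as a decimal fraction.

0.781

Overall, product flow = 4608 tonne/day.
water in = 2220×0.805 + 1880×0.878 + 508×0.316 = 3598.3 tonne/day.
water fraction in D = 0.781.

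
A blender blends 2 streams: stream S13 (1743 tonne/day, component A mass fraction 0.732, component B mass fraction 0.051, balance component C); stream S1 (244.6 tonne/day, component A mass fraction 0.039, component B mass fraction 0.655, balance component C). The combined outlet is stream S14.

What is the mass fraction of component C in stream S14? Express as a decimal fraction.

Total flow out = 1743 + 244.6 = 1987.6 tonne/day.
component C in = 1743×0.217 + 244.6×0.306 = 453.08 tonne/day.
component C mass fraction in S14 = 453.08/1987.6 = 0.228.

0.228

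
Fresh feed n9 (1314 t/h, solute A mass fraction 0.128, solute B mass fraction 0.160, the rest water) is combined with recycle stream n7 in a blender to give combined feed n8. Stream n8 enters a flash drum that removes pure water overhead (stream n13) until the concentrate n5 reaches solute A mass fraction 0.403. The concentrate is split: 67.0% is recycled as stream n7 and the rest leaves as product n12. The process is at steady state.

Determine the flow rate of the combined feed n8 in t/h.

2161 t/h

Overall solute A balance (none leaves overhead): solute A in fresh feed = solute A in product, i.e. 1314×0.128 = (1−0.670)·n5·0.403.
n5 = 168.19/(0.403×0.330) = 1264.7 t/h.
Recycle n7 = 0.670×1264.7 = 847.35 t/h.
Combined feed n8 = 1314 + 847.35 = 2161.3 t/h.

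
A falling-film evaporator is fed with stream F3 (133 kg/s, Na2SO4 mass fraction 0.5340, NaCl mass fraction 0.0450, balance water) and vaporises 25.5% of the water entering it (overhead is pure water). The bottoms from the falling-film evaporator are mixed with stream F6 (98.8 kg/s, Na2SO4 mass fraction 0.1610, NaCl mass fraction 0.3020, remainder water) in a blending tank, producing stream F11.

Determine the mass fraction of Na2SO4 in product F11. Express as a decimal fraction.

Vapour removed = 0.255×0.421×133 = 14.278 kg/s; concentrate = 118.72 kg/s.
Na2SO4 reaching the mixer = 71.022 (from concentrate) + 98.8×0.161 = 86.929 kg/s.
Product flow = 118.72 + 98.8 = 217.52 kg/s; Na2SO4 fraction = 0.3996.

0.3996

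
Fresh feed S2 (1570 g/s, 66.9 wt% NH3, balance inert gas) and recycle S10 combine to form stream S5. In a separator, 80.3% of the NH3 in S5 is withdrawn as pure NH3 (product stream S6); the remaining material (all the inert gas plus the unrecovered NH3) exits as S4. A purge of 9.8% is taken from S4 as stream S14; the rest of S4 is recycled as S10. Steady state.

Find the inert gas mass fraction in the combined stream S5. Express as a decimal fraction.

0.806

inert gas enters only via S2 and leaves only via the purge: 1570×0.331 = 0.098×(inert gas in S4), and the separator passes all inert gas, so inert gas in S5 = inert gas in S4 = 5302.8 g/s.
NH3 in S5: m_A = 1570×0.669 + (1−0.098)·(1−0.803)·m_A, so m_A = 1050.3/0.8223 = 1277.3 g/s.
S5 = 1277.3 + 5302.8 = 6580.1 g/s.
inert gas fraction in S5 = 5302.8/6580.1 = 0.806.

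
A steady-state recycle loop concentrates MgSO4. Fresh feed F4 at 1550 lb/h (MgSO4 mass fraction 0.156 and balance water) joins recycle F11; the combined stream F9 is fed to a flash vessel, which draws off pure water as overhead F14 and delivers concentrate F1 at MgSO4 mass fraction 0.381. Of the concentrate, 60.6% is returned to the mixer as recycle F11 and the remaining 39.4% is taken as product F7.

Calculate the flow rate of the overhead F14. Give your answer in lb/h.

915.4 lb/h

Overall MgSO4 balance (none leaves overhead): MgSO4 in fresh feed = MgSO4 in product, i.e. 1550×0.156 = (1−0.606)·F1·0.381.
F1 = 241.8/(0.381×0.394) = 1610.8 lb/h.
Recycle F11 = 0.606×1610.8 = 976.13 lb/h.
Combined feed F9 = 1550 + 976.13 = 2526.1 lb/h.
Overhead F14 = F9 − F1 = 2526.1 − 1610.8 = 915.35 lb/h.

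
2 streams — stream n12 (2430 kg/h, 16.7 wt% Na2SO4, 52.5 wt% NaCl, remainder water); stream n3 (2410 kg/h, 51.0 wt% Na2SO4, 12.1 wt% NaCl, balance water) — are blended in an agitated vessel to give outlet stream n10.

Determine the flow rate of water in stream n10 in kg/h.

water out = water in = 2430×0.308 + 2410×0.369 = 1637.7 kg/h.

1638 kg/h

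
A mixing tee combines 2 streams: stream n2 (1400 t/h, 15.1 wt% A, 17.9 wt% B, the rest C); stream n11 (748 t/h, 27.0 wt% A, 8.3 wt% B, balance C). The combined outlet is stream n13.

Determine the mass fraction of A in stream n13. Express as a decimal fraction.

Total flow out = 1400 + 748 = 2148 t/h.
A in = 1400×0.151 + 748×0.270 = 413.36 t/h.
A mass fraction in n13 = 413.36/2148 = 0.192.

0.192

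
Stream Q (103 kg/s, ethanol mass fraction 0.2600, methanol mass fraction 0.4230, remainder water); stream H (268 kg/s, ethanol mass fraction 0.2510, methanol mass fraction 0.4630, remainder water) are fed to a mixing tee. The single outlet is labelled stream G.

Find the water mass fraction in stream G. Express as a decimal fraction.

Total flow out = 103 + 268 = 371 kg/s.
water in = 103×0.317 + 268×0.286 = 109.3 kg/s.
water mass fraction in G = 109.3/371 = 0.2946.

0.2946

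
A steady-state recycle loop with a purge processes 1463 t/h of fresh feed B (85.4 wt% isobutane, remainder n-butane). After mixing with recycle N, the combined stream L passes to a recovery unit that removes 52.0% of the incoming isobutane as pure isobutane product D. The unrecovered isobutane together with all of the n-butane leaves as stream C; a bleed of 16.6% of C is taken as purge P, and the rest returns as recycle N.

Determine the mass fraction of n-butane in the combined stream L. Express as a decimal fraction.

0.382

n-butane enters only via B and leaves only via the purge: 1463×0.146 = 0.166×(n-butane in C), and the recovery unit passes all n-butane, so n-butane in L = n-butane in C = 1286.7 t/h.
isobutane in L: m_A = 1463×0.854 + (1−0.166)·(1−0.520)·m_A, so m_A = 1249.4/0.5997 = 2083.4 t/h.
L = 2083.4 + 1286.7 = 3370.2 t/h.
n-butane fraction in L = 1286.7/3370.2 = 0.382.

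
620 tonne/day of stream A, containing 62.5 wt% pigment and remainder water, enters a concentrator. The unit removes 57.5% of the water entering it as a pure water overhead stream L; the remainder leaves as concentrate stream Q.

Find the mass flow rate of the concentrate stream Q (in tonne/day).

486.3 tonne/day

water entering = 620×0.375 = 232.5 tonne/day; overhead removed = 0.575×232.5 = 133.69 tonne/day.
Concentrate = 620 − 133.69 = 486.31 tonne/day.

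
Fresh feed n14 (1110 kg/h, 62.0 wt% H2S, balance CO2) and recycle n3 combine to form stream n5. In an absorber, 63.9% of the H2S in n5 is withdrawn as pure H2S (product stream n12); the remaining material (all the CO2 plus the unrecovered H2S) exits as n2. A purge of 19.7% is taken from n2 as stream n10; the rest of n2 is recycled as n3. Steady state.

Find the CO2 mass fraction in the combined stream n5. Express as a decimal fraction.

CO2 enters only via n14 and leaves only via the purge: 1110×0.380 = 0.197×(CO2 in n2), and the absorber passes all CO2, so CO2 in n5 = CO2 in n2 = 2141.1 kg/h.
H2S in n5: m_A = 1110×0.620 + (1−0.197)·(1−0.639)·m_A, so m_A = 688.2/0.7101 = 969.14 kg/h.
n5 = 969.14 + 2141.1 = 3110.3 kg/h.
CO2 fraction in n5 = 2141.1/3110.3 = 0.688.

0.688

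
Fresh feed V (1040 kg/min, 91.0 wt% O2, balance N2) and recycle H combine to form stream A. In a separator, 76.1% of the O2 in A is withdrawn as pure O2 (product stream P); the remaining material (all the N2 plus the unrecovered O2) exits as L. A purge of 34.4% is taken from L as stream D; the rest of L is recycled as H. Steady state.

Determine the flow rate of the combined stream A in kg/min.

N2 enters only via V and leaves only via the purge: 1040×0.090 = 0.344×(N2 in L), and the separator passes all N2, so N2 in A = N2 in L = 272.09 kg/min.
O2 in A: m_A = 1040×0.910 + (1−0.344)·(1−0.761)·m_A, so m_A = 946.4/0.8432 = 1122.4 kg/min.
A = 1122.4 + 272.09 = 1394.5 kg/min.

1394 kg/min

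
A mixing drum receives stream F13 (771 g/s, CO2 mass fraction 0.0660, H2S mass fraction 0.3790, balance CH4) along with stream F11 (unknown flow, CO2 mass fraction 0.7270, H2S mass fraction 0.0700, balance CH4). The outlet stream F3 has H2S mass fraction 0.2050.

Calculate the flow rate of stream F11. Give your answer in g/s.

993.7 g/s

Let F11 be the unknown flow. Total out = 771 + F11.
H2S balance: 292.21 + 0.070·F11 = 0.205·(771 + F11)
(0.070 − 0.205)·F11 = 0.205×771 − 292.21 = -134.15
F11 = -134.15 / -0.135 = 993.73 g/s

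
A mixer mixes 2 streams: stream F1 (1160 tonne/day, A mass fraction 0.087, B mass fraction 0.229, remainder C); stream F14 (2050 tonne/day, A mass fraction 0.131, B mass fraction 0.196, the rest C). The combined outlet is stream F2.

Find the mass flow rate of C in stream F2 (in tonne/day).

2173 tonne/day

C out = C in = 1160×0.684 + 2050×0.673 = 2173.1 tonne/day.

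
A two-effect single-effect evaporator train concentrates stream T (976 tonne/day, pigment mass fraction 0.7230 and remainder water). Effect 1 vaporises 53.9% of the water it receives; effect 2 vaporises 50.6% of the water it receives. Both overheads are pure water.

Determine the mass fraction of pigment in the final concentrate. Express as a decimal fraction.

water in feed = 976×0.277 = 270.35 tonne/day.
After stage 1: water left = (1−0.539)×270.35 = 124.63; stream total = 830.28 tonne/day.
After stage 2: water left = (1−0.506)×124.63 = 61.568; final concentrate = 767.22 tonne/day.
pigment fraction = 705.65/767.22 = 0.9198.

0.9198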